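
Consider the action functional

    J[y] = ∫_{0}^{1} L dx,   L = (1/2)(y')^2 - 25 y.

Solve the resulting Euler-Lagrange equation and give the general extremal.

The Lagrangian is L = (1/2)(y')^2 - 25 y.
∂L/∂y = -25.
∂L/∂y' = y'.
The Euler-Lagrange equation d/dx(∂L/∂y') − ∂L/∂y = 0 becomes:
    y'' + 25 = 0
General solution: y(x) = -(25/2) x^2 + A x + B, where A and B are arbitrary constants fixed by the endpoint conditions.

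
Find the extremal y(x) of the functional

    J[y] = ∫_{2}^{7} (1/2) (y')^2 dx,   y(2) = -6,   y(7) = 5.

The Lagrangian is L = (1/2) (y')^2.
Compute ∂L/∂y = 0, ∂L/∂y' = y'.
The Euler-Lagrange equation d/dx(∂L/∂y') − ∂L/∂y = 0 reduces to
    y'' = 0.
Its general solution is
    y(x) = A x + B,
with A, B fixed by the endpoint conditions.
Applying the endpoint conditions y(2) = -6 and y(7) = 5: solve A·2 + B = -6 and A·7 + B = 5. Subtracting gives A(7 − 2) = 5 − -6, so A = 11/5, and B = -6 − A·2 = -52/5. Therefore
    y(x) = (11/5) x - 52/5.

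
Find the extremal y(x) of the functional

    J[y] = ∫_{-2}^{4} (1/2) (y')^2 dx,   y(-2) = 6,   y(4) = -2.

The Lagrangian is L = (1/2) (y')^2.
Compute ∂L/∂y = 0, ∂L/∂y' = y'.
The Euler-Lagrange equation d/dx(∂L/∂y') − ∂L/∂y = 0 reduces to
    y'' = 0.
Its general solution is
    y(x) = A x + B,
with A, B fixed by the endpoint conditions.
Applying the endpoint conditions y(-2) = 6 and y(4) = -2: solve A·-2 + B = 6 and A·4 + B = -2. Subtracting gives A(4 − -2) = -2 − 6, so A = -4/3, and B = 6 − A·-2 = 10/3. Therefore
    y(x) = (-4/3) x + 10/3.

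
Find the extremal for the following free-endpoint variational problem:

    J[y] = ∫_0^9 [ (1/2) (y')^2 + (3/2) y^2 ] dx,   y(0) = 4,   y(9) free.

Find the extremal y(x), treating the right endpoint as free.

The Lagrangian L = (1/2) (y')^2 + (3/2) y^2 gives
    ∂L/∂y = 3 y,   ∂L/∂y' = y'.
Euler-Lagrange: y'' − 3 y = 0.
With k = sqrt(3), the general solution is
    y(x) = A cosh(sqrt(3) x) + B sinh(sqrt(3) x).
Fixed left endpoint y(0) = 4 ⇒ A = 4.
The right endpoint x = 9 is free, so the natural (transversality) condition is ∂L/∂y' |_{x=9} = 0, i.e. y'(9) = 0.
Compute y'(x) = A k sinh(k x) + B k cosh(k x), so
    y'(9) = A k sinh(k·9) + B k cosh(k·9) = 0
    ⇒ B = −A tanh(k·9) = − 4 tanh(sqrt(3)·9).
Therefore the extremal is
    y(x) = 4 cosh(sqrt(3) x) − 4 tanh(sqrt(3)·9) sinh(sqrt(3) x).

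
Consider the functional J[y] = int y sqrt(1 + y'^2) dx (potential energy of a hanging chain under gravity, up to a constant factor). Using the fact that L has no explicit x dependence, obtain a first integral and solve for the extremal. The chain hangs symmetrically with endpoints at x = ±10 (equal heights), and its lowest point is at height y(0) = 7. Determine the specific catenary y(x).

The Lagrangian L(y, y') = y sqrt(1 + y'^2) has no explicit x dependence, so the Beltrami identity applies:
    L − y' ∂L/∂y' = C.
Compute ∂L/∂y' = y · y' / sqrt(1 + y'^2). Then
    L − y' ∂L/∂y'
    = y sqrt(1 + y'^2) − y · y'^2 / sqrt(1 + y'^2)
    = y (1 + y'^2 − y'^2) / sqrt(1 + y'^2)
    = y / sqrt(1 + y'^2) = C.
Squaring gives y^2 = C^2 (1 + y'^2), i.e.
    y'^2 = y^2 / C^2 − 1.
Separating variables,
    dy / sqrt(y^2 − C^2) = dx / C,
and integrating gives arccosh(y / C) = (x − a)/C, so
    y(x) = C cosh((x − a)/C),
the catenary. The constants C and a are fixed by the two endpoint conditions (and, for the hanging-chain problem, the length constraint selects C).
Now fit the given data. The endpoints x = ±10 are symmetric at equal height, so the catenary is even about its minimum: a = 0 and y(x) = C cosh(x/C). The lowest point is y(0) = C cosh(0) = C, and we are told y(0) = 7, so C = 7. Therefore
    y(x) = 7 cosh(x/7),
and at the endpoints
    y(±10) = 7 cosh(10/7).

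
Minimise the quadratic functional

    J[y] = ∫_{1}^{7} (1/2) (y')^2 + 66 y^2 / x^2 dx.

The Lagrangian is L = (1/2) (y')^2 + 66 y^2 / x^2.
Compute ∂L/∂y = 132y/x^2, ∂L/∂y' = y'.
The Euler-Lagrange equation d/dx(∂L/∂y') − ∂L/∂y = 0 reduces to
    y'' − 132/x^2 · y = 0  (x > 0).
Its general solution is
    y(x) = A x^12 + B x^(-11),
with A, B fixed by the endpoint conditions.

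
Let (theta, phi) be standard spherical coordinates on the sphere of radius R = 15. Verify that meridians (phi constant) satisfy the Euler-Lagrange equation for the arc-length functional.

On the sphere of radius R = 15 with spherical coordinates (θ, φ), the induced metric is
    ds^2 = 225(dθ^2 + sin^2(θ) dφ^2).
Using θ as the parameter, the arc-length functional becomes
    J[φ] = ∫ 15 sqrt(1 + sin^2(θ) (dφ/dθ)^2) dθ.
So L = 15 sqrt(1 + sin^2(θ) φ'^2). Compute
    ∂L/∂φ = 0  (L has no explicit φ dependence),
    ∂L/∂φ' = 15 sin^2(θ) φ' / sqrt(1 + sin^2(θ) φ'^2).
For the candidate φ(θ) = c (constant), φ' = 0, so ∂L/∂φ' evaluated along the candidate vanishes, and ∂L/∂φ is identically zero. Hence
    d/dθ(∂L/∂φ') − ∂L/∂φ = 0
is satisfied. Therefore meridians φ = const are extremals of arc length — they are geodesics on the sphere.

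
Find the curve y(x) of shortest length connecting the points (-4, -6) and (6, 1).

Arc-length functional: J[y] = ∫ sqrt(1 + (y')^2) dx.
Lagrangian L = sqrt(1 + (y')^2) has no explicit y dependence, so ∂L/∂y = 0 and the Euler-Lagrange equation gives
    d/dx( y' / sqrt(1 + (y')^2) ) = 0  ⇒  y' / sqrt(1 + (y')^2) = const.
Hence y' is constant, so y(x) is affine.
Fitting the endpoints (-4, -6) and (6, 1):
    slope m = (1 − (-6)) / (6 − (-4)) = 7/10,
    intercept c = (-6) − m·(-4) = -16/5.
Extremal: y(x) = (7/10) x - 16/5.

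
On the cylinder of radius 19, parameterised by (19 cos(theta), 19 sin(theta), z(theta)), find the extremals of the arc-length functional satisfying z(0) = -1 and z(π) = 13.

Parameterise the cylinder of radius R = 19 as
    r(θ) = (19 cos θ, 19 sin θ, z(θ)).
The arc-length element is
    ds = sqrt(361 + (dz/dθ)^2) dθ,
so the Lagrangian is L = sqrt(361 + z'^2).
L depends on z' only, not on z or θ, so ∂L/∂z = 0 and
    ∂L/∂z' = z' / sqrt(361 + z'^2).
The Euler-Lagrange equation gives
    d/dθ( z' / sqrt(361 + z'^2) ) = 0,
so z' is constant. Integrating once:
    z(θ) = a θ + b,
a helix on the cylinder (a straight line when the cylinder is unrolled). The constants a, b are determined by the endpoint conditions.
With endpoint conditions z(0) = -1 and z(π) = 13: from z(0) = b we get b = -1, and a·π + -1 = 13 gives a = 14/π, so
    z(θ) = (14/π) θ − 1.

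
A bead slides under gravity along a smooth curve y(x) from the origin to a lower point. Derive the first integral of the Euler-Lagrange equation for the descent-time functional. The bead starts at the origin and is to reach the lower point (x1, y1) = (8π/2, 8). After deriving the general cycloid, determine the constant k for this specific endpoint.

The Lagrangian L = sqrt((1 + y'^2) / y) has no explicit x dependence, so the Beltrami identity applies:
    L − y' ∂L/∂y' = C.
Compute ∂L/∂y' = y' / sqrt(y (1 + y'^2)).
Substitute:
    sqrt((1 + y'^2)/y) − y'·y' / sqrt(y (1 + y'^2))
    = (1 + y'^2) / sqrt(y (1 + y'^2)) − y'^2 / sqrt(y (1 + y'^2))
    = 1 / sqrt(y (1 + y'^2)) = C.
Squaring and rearranging gives the first integral
    y (1 + y'^2) = 1/C^2 =: k   (constant).
Solving this first-order ODE by the substitution
    y = (k/2)(1 − cos θ)
yields the cycloid parameterisation
    x(θ) = (k/2)(θ − sin θ),   y(θ) = (k/2)(1 − cos θ).
The constant k is fixed by the endpoint condition.
Now fit the given lower endpoint (x1, y1) = (8π/2, 8). At the bottom of the first arch (θ = π), the parametric equations give
    y(π) = (k/2)(1 − cos π) = k,
    x(π) = (k/2)(π − sin π) = kπ/2.
Matching y(π) = 8 gives k = 8, consistent with x(π) = 8π/2. Therefore the specific cycloid is
    x(θ) = (8/2)(θ − sin θ),   y(θ) = (8/2)(1 − cos θ).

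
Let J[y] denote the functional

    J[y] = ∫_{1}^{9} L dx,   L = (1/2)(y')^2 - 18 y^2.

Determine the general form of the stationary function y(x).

The Lagrangian is L = (1/2)(y')^2 - 18 y^2.
∂L/∂y = -36y.
∂L/∂y' = y'.
The Euler-Lagrange equation d/dx(∂L/∂y') − ∂L/∂y = 0 becomes:
    y'' + 36 y = 0
General solution: y(x) = A sin(6x) + B cos(6x), where A and B are arbitrary constants fixed by the endpoint conditions.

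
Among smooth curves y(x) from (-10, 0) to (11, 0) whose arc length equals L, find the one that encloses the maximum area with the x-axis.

Set up the augmented Lagrangian using a multiplier λ for the length constraint:
    F(y, y') = y − λ sqrt(1 + y'^2).
F has no explicit x dependence, so the Beltrami identity yields a first integral
    F − y' ∂F/∂y' = C.
Compute ∂F/∂y' = −λ y' / sqrt(1 + y'^2). Then
    y − λ sqrt(1 + y'^2) + λ y'^2 / sqrt(1 + y'^2) = C
    ⇒  y − λ / sqrt(1 + y'^2) = C.
Solving for y' and integrating gives
    (x − a)^2 + (y − b)^2 = λ^2,
a circular arc of radius λ. The constants a, b are determined by the endpoint conditions y(-10) = y(11) = 0, and λ is fixed implicitly by the length constraint
    ∫_{-10}^{11} sqrt(1 + y'^2) dx = L.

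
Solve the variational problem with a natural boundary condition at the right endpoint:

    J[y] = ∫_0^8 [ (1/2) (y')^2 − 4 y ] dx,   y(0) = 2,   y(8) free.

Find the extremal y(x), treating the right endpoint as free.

The Lagrangian L = (1/2) (y')^2 − 4 y gives
    ∂L/∂y = −4,   ∂L/∂y' = y'.
Euler-Lagrange: d/dx(y') − (−4) = 0, i.e. y'' + 4 = 0, so
    y(x) = −(4/2) x^2 + C1 x + C2.
Fixed left endpoint y(0) = 2 ⇒ C2 = 2.
The right endpoint x = 8 is free, so the natural (transversality) condition is ∂L/∂y' |_{x=8} = 0, i.e. y'(8) = 0.
Compute y'(x) = −4 x + C1, so y'(8) = −32 + C1 = 0 ⇒ C1 = 32.
Therefore the extremal is
    y(x) = −2 x^2 + 32 x + 2.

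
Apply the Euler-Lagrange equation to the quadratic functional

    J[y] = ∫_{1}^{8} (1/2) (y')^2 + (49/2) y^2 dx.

The Lagrangian is L = (1/2) (y')^2 + (49/2) y^2.
Compute ∂L/∂y = 49y, ∂L/∂y' = y'.
The Euler-Lagrange equation d/dx(∂L/∂y') − ∂L/∂y = 0 reduces to
    y'' − 49 y = 0.
Its general solution is
    y(x) = A e^(7x) + B e^(−7x),
with A, B fixed by the endpoint conditions.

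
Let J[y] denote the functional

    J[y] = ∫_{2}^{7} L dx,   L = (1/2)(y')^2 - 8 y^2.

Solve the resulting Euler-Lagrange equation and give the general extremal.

The Lagrangian is L = (1/2)(y')^2 - 8 y^2.
∂L/∂y = -16y.
∂L/∂y' = y'.
The Euler-Lagrange equation d/dx(∂L/∂y') − ∂L/∂y = 0 becomes:
    y'' + 16 y = 0
General solution: y(x) = A sin(4x) + B cos(4x), where A and B are arbitrary constants fixed by the endpoint conditions.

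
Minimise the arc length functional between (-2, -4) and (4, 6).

Arc-length functional: J[y] = ∫ sqrt(1 + (y')^2) dx.
Lagrangian L = sqrt(1 + (y')^2) has no explicit y dependence, so ∂L/∂y = 0 and the Euler-Lagrange equation gives
    d/dx( y' / sqrt(1 + (y')^2) ) = 0  ⇒  y' / sqrt(1 + (y')^2) = const.
Hence y' is constant, so y(x) is affine.
Fitting the endpoints (-2, -4) and (4, 6):
    slope m = (6 − (-4)) / (4 − (-2)) = 5/3,
    intercept c = (-4) − m·(-2) = -2/3.
Extremal: y(x) = (5/3) x - 2/3.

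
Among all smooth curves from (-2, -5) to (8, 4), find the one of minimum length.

Arc-length functional: J[y] = ∫ sqrt(1 + (y')^2) dx.
Lagrangian L = sqrt(1 + (y')^2) has no explicit y dependence, so ∂L/∂y = 0 and the Euler-Lagrange equation gives
    d/dx( y' / sqrt(1 + (y')^2) ) = 0  ⇒  y' / sqrt(1 + (y')^2) = const.
Hence y' is constant, so y(x) is affine.
Fitting the endpoints (-2, -5) and (8, 4):
    slope m = (4 − (-5)) / (8 − (-2)) = 9/10,
    intercept c = (-5) − m·(-2) = -16/5.
Extremal: y(x) = (9/10) x - 16/5.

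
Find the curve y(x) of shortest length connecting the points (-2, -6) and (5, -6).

Arc-length functional: J[y] = ∫ sqrt(1 + (y')^2) dx.
Lagrangian L = sqrt(1 + (y')^2) has no explicit y dependence, so ∂L/∂y = 0 and the Euler-Lagrange equation gives
    d/dx( y' / sqrt(1 + (y')^2) ) = 0  ⇒  y' / sqrt(1 + (y')^2) = const.
Hence y' is constant, so y(x) is affine.
Fitting the endpoints (-2, -6) and (5, -6):
    slope m = ((-6) − (-6)) / (5 − (-2)) = 0,
    intercept c = (-6) − m·(-2) = -6.
Extremal: y(x) = -6.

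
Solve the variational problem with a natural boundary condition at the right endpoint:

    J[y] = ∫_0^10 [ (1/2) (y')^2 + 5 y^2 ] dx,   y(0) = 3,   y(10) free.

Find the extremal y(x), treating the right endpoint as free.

The Lagrangian L = (1/2) (y')^2 + 5 y^2 gives
    ∂L/∂y = 10 y,   ∂L/∂y' = y'.
Euler-Lagrange: y'' − 10 y = 0.
With k = sqrt(10), the general solution is
    y(x) = A cosh(sqrt(10) x) + B sinh(sqrt(10) x).
Fixed left endpoint y(0) = 3 ⇒ A = 3.
The right endpoint x = 10 is free, so the natural (transversality) condition is ∂L/∂y' |_{x=10} = 0, i.e. y'(10) = 0.
Compute y'(x) = A k sinh(k x) + B k cosh(k x), so
    y'(10) = A k sinh(k·10) + B k cosh(k·10) = 0
    ⇒ B = −A tanh(k·10) = − 3 tanh(sqrt(10)·10).
Therefore the extremal is
    y(x) = 3 cosh(sqrt(10) x) − 3 tanh(sqrt(10)·10) sinh(sqrt(10) x).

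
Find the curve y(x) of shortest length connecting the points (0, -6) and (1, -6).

Arc-length functional: J[y] = ∫ sqrt(1 + (y')^2) dx.
Lagrangian L = sqrt(1 + (y')^2) has no explicit y dependence, so ∂L/∂y = 0 and the Euler-Lagrange equation gives
    d/dx( y' / sqrt(1 + (y')^2) ) = 0  ⇒  y' / sqrt(1 + (y')^2) = const.
Hence y' is constant, so y(x) is affine.
Fitting the endpoints (0, -6) and (1, -6):
    slope m = ((-6) − (-6)) / (1 − 0) = 0,
    intercept c = (-6) − m·0 = -6.
Extremal: y(x) = -6.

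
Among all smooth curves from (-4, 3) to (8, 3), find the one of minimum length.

Arc-length functional: J[y] = ∫ sqrt(1 + (y')^2) dx.
Lagrangian L = sqrt(1 + (y')^2) has no explicit y dependence, so ∂L/∂y = 0 and the Euler-Lagrange equation gives
    d/dx( y' / sqrt(1 + (y')^2) ) = 0  ⇒  y' / sqrt(1 + (y')^2) = const.
Hence y' is constant, so y(x) is affine.
Fitting the endpoints (-4, 3) and (8, 3):
    slope m = (3 − 3) / (8 − (-4)) = 0,
    intercept c = 3 − m·(-4) = 3.
Extremal: y(x) = 3.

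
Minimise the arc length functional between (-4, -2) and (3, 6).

Arc-length functional: J[y] = ∫ sqrt(1 + (y')^2) dx.
Lagrangian L = sqrt(1 + (y')^2) has no explicit y dependence, so ∂L/∂y = 0 and the Euler-Lagrange equation gives
    d/dx( y' / sqrt(1 + (y')^2) ) = 0  ⇒  y' / sqrt(1 + (y')^2) = const.
Hence y' is constant, so y(x) is affine.
Fitting the endpoints (-4, -2) and (3, 6):
    slope m = (6 − (-2)) / (3 − (-4)) = 8/7,
    intercept c = (-2) − m·(-4) = 18/7.
Extremal: y(x) = (8/7) x + 18/7.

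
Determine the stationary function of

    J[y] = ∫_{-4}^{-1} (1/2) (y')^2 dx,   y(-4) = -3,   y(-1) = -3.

The Lagrangian is L = (1/2) (y')^2.
Compute ∂L/∂y = 0, ∂L/∂y' = y'.
The Euler-Lagrange equation d/dx(∂L/∂y') − ∂L/∂y = 0 reduces to
    y'' = 0.
Its general solution is
    y(x) = A x + B,
with A, B fixed by the endpoint conditions.
Applying the endpoint conditions y(-4) = -3 and y(-1) = -3: solve A·-4 + B = -3 and A·-1 + B = -3. Subtracting gives A(-1 − -4) = -3 − -3, so A = 0, and B = -3 − A·-4 = -3. Therefore
    y(x) = -3.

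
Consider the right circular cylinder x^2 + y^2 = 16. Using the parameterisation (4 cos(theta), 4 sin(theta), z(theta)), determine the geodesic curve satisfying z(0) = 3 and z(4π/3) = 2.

Parameterise the cylinder of radius R = 4 as
    r(θ) = (4 cos θ, 4 sin θ, z(θ)).
The arc-length element is
    ds = sqrt(16 + (dz/dθ)^2) dθ,
so the Lagrangian is L = sqrt(16 + z'^2).
L depends on z' only, not on z or θ, so ∂L/∂z = 0 and
    ∂L/∂z' = z' / sqrt(16 + z'^2).
The Euler-Lagrange equation gives
    d/dθ( z' / sqrt(16 + z'^2) ) = 0,
so z' is constant. Integrating once:
    z(θ) = a θ + b,
a helix on the cylinder (a straight line when the cylinder is unrolled). The constants a, b are determined by the endpoint conditions.
With endpoint conditions z(0) = 3 and z(4π/3) = 2: from z(0) = b we get b = 3, and a·4π/3 + 3 = 2 gives a = -3/(4π), so
    z(θ) = (-3/(4π)) θ + 3.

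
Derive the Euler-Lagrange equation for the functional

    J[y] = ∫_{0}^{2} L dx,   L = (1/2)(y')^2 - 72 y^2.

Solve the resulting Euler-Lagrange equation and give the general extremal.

The Lagrangian is L = (1/2)(y')^2 - 72 y^2.
∂L/∂y = -144y.
∂L/∂y' = y'.
The Euler-Lagrange equation d/dx(∂L/∂y') − ∂L/∂y = 0 becomes:
    y'' + 144 y = 0
General solution: y(x) = A sin(12x) + B cos(12x), where A and B are arbitrary constants fixed by the endpoint conditions.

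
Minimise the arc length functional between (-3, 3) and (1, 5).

Arc-length functional: J[y] = ∫ sqrt(1 + (y')^2) dx.
Lagrangian L = sqrt(1 + (y')^2) has no explicit y dependence, so ∂L/∂y = 0 and the Euler-Lagrange equation gives
    d/dx( y' / sqrt(1 + (y')^2) ) = 0  ⇒  y' / sqrt(1 + (y')^2) = const.
Hence y' is constant, so y(x) is affine.
Fitting the endpoints (-3, 3) and (1, 5):
    slope m = (5 − 3) / (1 − (-3)) = 1/2,
    intercept c = 3 − m·(-3) = 9/2.
Extremal: y(x) = (1/2) x + 9/2.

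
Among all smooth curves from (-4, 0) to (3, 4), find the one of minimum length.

Arc-length functional: J[y] = ∫ sqrt(1 + (y')^2) dx.
Lagrangian L = sqrt(1 + (y')^2) has no explicit y dependence, so ∂L/∂y = 0 and the Euler-Lagrange equation gives
    d/dx( y' / sqrt(1 + (y')^2) ) = 0  ⇒  y' / sqrt(1 + (y')^2) = const.
Hence y' is constant, so y(x) is affine.
Fitting the endpoints (-4, 0) and (3, 4):
    slope m = (4 − 0) / (3 − (-4)) = 4/7,
    intercept c = 0 − m·(-4) = 16/7.
Extremal: y(x) = (4/7) x + 16/7.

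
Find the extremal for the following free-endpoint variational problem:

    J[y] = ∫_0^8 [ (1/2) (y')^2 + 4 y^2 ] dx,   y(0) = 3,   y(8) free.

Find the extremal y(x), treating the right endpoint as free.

The Lagrangian L = (1/2) (y')^2 + 4 y^2 gives
    ∂L/∂y = 8 y,   ∂L/∂y' = y'.
Euler-Lagrange: y'' − 8 y = 0.
With k = sqrt(8), the general solution is
    y(x) = A cosh(sqrt(8) x) + B sinh(sqrt(8) x).
Fixed left endpoint y(0) = 3 ⇒ A = 3.
The right endpoint x = 8 is free, so the natural (transversality) condition is ∂L/∂y' |_{x=8} = 0, i.e. y'(8) = 0.
Compute y'(x) = A k sinh(k x) + B k cosh(k x), so
    y'(8) = A k sinh(k·8) + B k cosh(k·8) = 0
    ⇒ B = −A tanh(k·8) = − 3 tanh(sqrt(8)·8).
Therefore the extremal is
    y(x) = 3 cosh(sqrt(8) x) − 3 tanh(sqrt(8)·8) sinh(sqrt(8) x).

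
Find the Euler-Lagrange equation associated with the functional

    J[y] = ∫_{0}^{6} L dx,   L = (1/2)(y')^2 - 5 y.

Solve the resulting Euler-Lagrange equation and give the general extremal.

The Lagrangian is L = (1/2)(y')^2 - 5 y.
∂L/∂y = -5.
∂L/∂y' = y'.
The Euler-Lagrange equation d/dx(∂L/∂y') − ∂L/∂y = 0 becomes:
    y'' + 5 = 0
General solution: y(x) = -(5/2) x^2 + A x + B, where A and B are arbitrary constants fixed by the endpoint conditions.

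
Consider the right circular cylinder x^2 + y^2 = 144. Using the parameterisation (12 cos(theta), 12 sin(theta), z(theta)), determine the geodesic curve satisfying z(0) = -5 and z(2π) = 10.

Parameterise the cylinder of radius R = 12 as
    r(θ) = (12 cos θ, 12 sin θ, z(θ)).
The arc-length element is
    ds = sqrt(144 + (dz/dθ)^2) dθ,
so the Lagrangian is L = sqrt(144 + z'^2).
L depends on z' only, not on z or θ, so ∂L/∂z = 0 and
    ∂L/∂z' = z' / sqrt(144 + z'^2).
The Euler-Lagrange equation gives
    d/dθ( z' / sqrt(144 + z'^2) ) = 0,
so z' is constant. Integrating once:
    z(θ) = a θ + b,
a helix on the cylinder (a straight line when the cylinder is unrolled). The constants a, b are determined by the endpoint conditions.
With endpoint conditions z(0) = -5 and z(2π) = 10: from z(0) = b we get b = -5, and a·2π + -5 = 10 gives a = 15/(2π), so
    z(θ) = (15/(2π)) θ − 5.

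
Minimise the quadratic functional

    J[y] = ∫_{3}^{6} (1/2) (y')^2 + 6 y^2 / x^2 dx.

The Lagrangian is L = (1/2) (y')^2 + 6 y^2 / x^2.
Compute ∂L/∂y = 12y/x^2, ∂L/∂y' = y'.
The Euler-Lagrange equation d/dx(∂L/∂y') − ∂L/∂y = 0 reduces to
    y'' − 12/x^2 · y = 0  (x > 0).
Its general solution is
    y(x) = A x^4 + B x^(-3),
with A, B fixed by the endpoint conditions.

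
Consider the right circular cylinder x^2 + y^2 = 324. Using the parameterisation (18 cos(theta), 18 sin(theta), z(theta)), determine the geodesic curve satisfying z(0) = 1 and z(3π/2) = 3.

Parameterise the cylinder of radius R = 18 as
    r(θ) = (18 cos θ, 18 sin θ, z(θ)).
The arc-length element is
    ds = sqrt(324 + (dz/dθ)^2) dθ,
so the Lagrangian is L = sqrt(324 + z'^2).
L depends on z' only, not on z or θ, so ∂L/∂z = 0 and
    ∂L/∂z' = z' / sqrt(324 + z'^2).
The Euler-Lagrange equation gives
    d/dθ( z' / sqrt(324 + z'^2) ) = 0,
so z' is constant. Integrating once:
    z(θ) = a θ + b,
a helix on the cylinder (a straight line when the cylinder is unrolled). The constants a, b are determined by the endpoint conditions.
With endpoint conditions z(0) = 1 and z(3π/2) = 3: from z(0) = b we get b = 1, and a·3π/2 + 1 = 3 gives a = 4/(3π), so
    z(θ) = (4/(3π)) θ + 1.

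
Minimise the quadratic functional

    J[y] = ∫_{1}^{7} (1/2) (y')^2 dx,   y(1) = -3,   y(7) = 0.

The Lagrangian is L = (1/2) (y')^2.
Compute ∂L/∂y = 0, ∂L/∂y' = y'.
The Euler-Lagrange equation d/dx(∂L/∂y') − ∂L/∂y = 0 reduces to
    y'' = 0.
Its general solution is
    y(x) = A x + B,
with A, B fixed by the endpoint conditions.
Applying the endpoint conditions y(1) = -3 and y(7) = 0: solve A·1 + B = -3 and A·7 + B = 0. Subtracting gives A(7 − 1) = 0 − -3, so A = 1/2, and B = -3 − A·1 = -7/2. Therefore
    y(x) = (1/2) x - 7/2.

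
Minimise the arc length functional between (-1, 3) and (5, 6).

Arc-length functional: J[y] = ∫ sqrt(1 + (y')^2) dx.
Lagrangian L = sqrt(1 + (y')^2) has no explicit y dependence, so ∂L/∂y = 0 and the Euler-Lagrange equation gives
    d/dx( y' / sqrt(1 + (y')^2) ) = 0  ⇒  y' / sqrt(1 + (y')^2) = const.
Hence y' is constant, so y(x) is affine.
Fitting the endpoints (-1, 3) and (5, 6):
    slope m = (6 − 3) / (5 − (-1)) = 1/2,
    intercept c = 3 − m·(-1) = 7/2.
Extremal: y(x) = (1/2) x + 7/2.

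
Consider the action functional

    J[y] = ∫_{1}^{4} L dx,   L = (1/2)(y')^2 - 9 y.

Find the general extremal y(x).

The Lagrangian is L = (1/2)(y')^2 - 9 y.
∂L/∂y = -9.
∂L/∂y' = y'.
The Euler-Lagrange equation d/dx(∂L/∂y') − ∂L/∂y = 0 becomes:
    y'' + 9 = 0
General solution: y(x) = -(9/2) x^2 + A x + B, where A and B are arbitrary constants fixed by the endpoint conditions.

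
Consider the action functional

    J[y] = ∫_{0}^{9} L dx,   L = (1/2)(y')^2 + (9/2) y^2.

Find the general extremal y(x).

The Lagrangian is L = (1/2)(y')^2 + (9/2) y^2.
∂L/∂y = 9y.
∂L/∂y' = y'.
The Euler-Lagrange equation d/dx(∂L/∂y') − ∂L/∂y = 0 becomes:
    y'' - 9 y = 0
General solution: y(x) = A e^(3x) + B e^(-3x), where A and B are arbitrary constants fixed by the endpoint conditions.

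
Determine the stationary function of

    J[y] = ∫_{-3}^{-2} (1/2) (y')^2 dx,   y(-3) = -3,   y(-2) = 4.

The Lagrangian is L = (1/2) (y')^2.
Compute ∂L/∂y = 0, ∂L/∂y' = y'.
The Euler-Lagrange equation d/dx(∂L/∂y') − ∂L/∂y = 0 reduces to
    y'' = 0.
Its general solution is
    y(x) = A x + B,
with A, B fixed by the endpoint conditions.
Applying the endpoint conditions y(-3) = -3 and y(-2) = 4: solve A·-3 + B = -3 and A·-2 + B = 4. Subtracting gives A(-2 − -3) = 4 − -3, so A = 7, and B = -3 − A·-3 = 18. Therefore
    y(x) = 7 x + 18.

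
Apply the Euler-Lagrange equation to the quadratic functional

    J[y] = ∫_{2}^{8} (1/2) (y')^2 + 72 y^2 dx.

The Lagrangian is L = (1/2) (y')^2 + 72 y^2.
Compute ∂L/∂y = 144y, ∂L/∂y' = y'.
The Euler-Lagrange equation d/dx(∂L/∂y') − ∂L/∂y = 0 reduces to
    y'' − 144 y = 0.
Its general solution is
    y(x) = A e^(12x) + B e^(−12x),
with A, B fixed by the endpoint conditions.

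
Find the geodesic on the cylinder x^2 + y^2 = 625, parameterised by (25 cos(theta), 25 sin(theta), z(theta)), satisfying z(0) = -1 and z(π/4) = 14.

Parameterise the cylinder of radius R = 25 as
    r(θ) = (25 cos θ, 25 sin θ, z(θ)).
The arc-length element is
    ds = sqrt(625 + (dz/dθ)^2) dθ,
so the Lagrangian is L = sqrt(625 + z'^2).
L depends on z' only, not on z or θ, so ∂L/∂z = 0 and
    ∂L/∂z' = z' / sqrt(625 + z'^2).
The Euler-Lagrange equation gives
    d/dθ( z' / sqrt(625 + z'^2) ) = 0,
so z' is constant. Integrating once:
    z(θ) = a θ + b,
a helix on the cylinder (a straight line when the cylinder is unrolled). The constants a, b are determined by the endpoint conditions.
With endpoint conditions z(0) = -1 and z(π/4) = 14: from z(0) = b we get b = -1, and a·π/4 + -1 = 14 gives a = 60/π, so
    z(θ) = (60/π) θ − 1.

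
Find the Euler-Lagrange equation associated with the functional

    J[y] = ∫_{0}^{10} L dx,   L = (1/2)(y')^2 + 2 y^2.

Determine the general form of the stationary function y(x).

The Lagrangian is L = (1/2)(y')^2 + 2 y^2.
∂L/∂y = 4y.
∂L/∂y' = y'.
The Euler-Lagrange equation d/dx(∂L/∂y') − ∂L/∂y = 0 becomes:
    y'' - 4 y = 0
General solution: y(x) = A e^(2x) + B e^(-2x), where A and B are arbitrary constants fixed by the endpoint conditions.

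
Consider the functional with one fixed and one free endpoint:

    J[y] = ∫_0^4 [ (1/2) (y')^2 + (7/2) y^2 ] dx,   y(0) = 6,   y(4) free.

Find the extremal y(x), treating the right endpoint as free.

The Lagrangian L = (1/2) (y')^2 + (7/2) y^2 gives
    ∂L/∂y = 7 y,   ∂L/∂y' = y'.
Euler-Lagrange: y'' − 7 y = 0.
With k = sqrt(7), the general solution is
    y(x) = A cosh(sqrt(7) x) + B sinh(sqrt(7) x).
Fixed left endpoint y(0) = 6 ⇒ A = 6.
The right endpoint x = 4 is free, so the natural (transversality) condition is ∂L/∂y' |_{x=4} = 0, i.e. y'(4) = 0.
Compute y'(x) = A k sinh(k x) + B k cosh(k x), so
    y'(4) = A k sinh(k·4) + B k cosh(k·4) = 0
    ⇒ B = −A tanh(k·4) = − 6 tanh(sqrt(7)·4).
Therefore the extremal is
    y(x) = 6 cosh(sqrt(7) x) − 6 tanh(sqrt(7)·4) sinh(sqrt(7) x).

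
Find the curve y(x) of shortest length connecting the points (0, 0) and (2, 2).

Arc-length functional: J[y] = ∫ sqrt(1 + (y')^2) dx.
Lagrangian L = sqrt(1 + (y')^2) has no explicit y dependence, so ∂L/∂y = 0 and the Euler-Lagrange equation gives
    d/dx( y' / sqrt(1 + (y')^2) ) = 0  ⇒  y' / sqrt(1 + (y')^2) = const.
Hence y' is constant, so y(x) is affine.
Fitting the endpoints (0, 0) and (2, 2):
    slope m = (2 − 0) / (2 − 0) = 1,
    intercept c = 0 − m·0 = 0.
Extremal: y(x) = x.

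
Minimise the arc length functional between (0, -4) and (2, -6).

Arc-length functional: J[y] = ∫ sqrt(1 + (y')^2) dx.
Lagrangian L = sqrt(1 + (y')^2) has no explicit y dependence, so ∂L/∂y = 0 and the Euler-Lagrange equation gives
    d/dx( y' / sqrt(1 + (y')^2) ) = 0  ⇒  y' / sqrt(1 + (y')^2) = const.
Hence y' is constant, so y(x) is affine.
Fitting the endpoints (0, -4) and (2, -6):
    slope m = ((-6) − (-4)) / (2 − 0) = -1,
    intercept c = (-4) − m·0 = -4.
Extremal: y(x) = -x - 4.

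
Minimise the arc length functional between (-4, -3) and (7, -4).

Arc-length functional: J[y] = ∫ sqrt(1 + (y')^2) dx.
Lagrangian L = sqrt(1 + (y')^2) has no explicit y dependence, so ∂L/∂y = 0 and the Euler-Lagrange equation gives
    d/dx( y' / sqrt(1 + (y')^2) ) = 0  ⇒  y' / sqrt(1 + (y')^2) = const.
Hence y' is constant, so y(x) is affine.
Fitting the endpoints (-4, -3) and (7, -4):
    slope m = ((-4) − (-3)) / (7 − (-4)) = -1/11,
    intercept c = (-3) − m·(-4) = -37/11.
Extremal: y(x) = (-1/11) x - 37/11.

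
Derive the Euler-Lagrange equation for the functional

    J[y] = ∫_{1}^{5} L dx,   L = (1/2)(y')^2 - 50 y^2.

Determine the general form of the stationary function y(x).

The Lagrangian is L = (1/2)(y')^2 - 50 y^2.
∂L/∂y = -100y.
∂L/∂y' = y'.
The Euler-Lagrange equation d/dx(∂L/∂y') − ∂L/∂y = 0 becomes:
    y'' + 100 y = 0
General solution: y(x) = A sin(10x) + B cos(10x), where A and B are arbitrary constants fixed by the endpoint conditions.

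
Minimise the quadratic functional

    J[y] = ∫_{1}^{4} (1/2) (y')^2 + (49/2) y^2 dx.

The Lagrangian is L = (1/2) (y')^2 + (49/2) y^2.
Compute ∂L/∂y = 49y, ∂L/∂y' = y'.
The Euler-Lagrange equation d/dx(∂L/∂y') − ∂L/∂y = 0 reduces to
    y'' − 49 y = 0.
Its general solution is
    y(x) = A e^(7x) + B e^(−7x),
with A, B fixed by the endpoint conditions.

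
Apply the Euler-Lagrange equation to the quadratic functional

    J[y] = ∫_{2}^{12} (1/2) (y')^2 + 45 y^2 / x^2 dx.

The Lagrangian is L = (1/2) (y')^2 + 45 y^2 / x^2.
Compute ∂L/∂y = 90y/x^2, ∂L/∂y' = y'.
The Euler-Lagrange equation d/dx(∂L/∂y') − ∂L/∂y = 0 reduces to
    y'' − 90/x^2 · y = 0  (x > 0).
Its general solution is
    y(x) = A x^10 + B x^(-9),
with A, B fixed by the endpoint conditions.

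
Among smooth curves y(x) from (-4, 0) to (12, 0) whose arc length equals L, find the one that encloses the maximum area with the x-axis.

Set up the augmented Lagrangian using a multiplier λ for the length constraint:
    F(y, y') = y − λ sqrt(1 + y'^2).
F has no explicit x dependence, so the Beltrami identity yields a first integral
    F − y' ∂F/∂y' = C.
Compute ∂F/∂y' = −λ y' / sqrt(1 + y'^2). Then
    y − λ sqrt(1 + y'^2) + λ y'^2 / sqrt(1 + y'^2) = C
    ⇒  y − λ / sqrt(1 + y'^2) = C.
Solving for y' and integrating gives
    (x − a)^2 + (y − b)^2 = λ^2,
a circular arc of radius λ. The constants a, b are determined by the endpoint conditions y(-4) = y(12) = 0, and λ is fixed implicitly by the length constraint
    ∫_{-4}^{12} sqrt(1 + y'^2) dx = L.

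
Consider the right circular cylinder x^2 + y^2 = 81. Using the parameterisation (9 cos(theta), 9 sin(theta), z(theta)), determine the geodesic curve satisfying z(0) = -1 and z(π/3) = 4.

Parameterise the cylinder of radius R = 9 as
    r(θ) = (9 cos θ, 9 sin θ, z(θ)).
The arc-length element is
    ds = sqrt(81 + (dz/dθ)^2) dθ,
so the Lagrangian is L = sqrt(81 + z'^2).
L depends on z' only, not on z or θ, so ∂L/∂z = 0 and
    ∂L/∂z' = z' / sqrt(81 + z'^2).
The Euler-Lagrange equation gives
    d/dθ( z' / sqrt(81 + z'^2) ) = 0,
so z' is constant. Integrating once:
    z(θ) = a θ + b,
a helix on the cylinder (a straight line when the cylinder is unrolled). The constants a, b are determined by the endpoint conditions.
With endpoint conditions z(0) = -1 and z(π/3) = 4: from z(0) = b we get b = -1, and a·π/3 + -1 = 4 gives a = 15/π, so
    z(θ) = (15/π) θ − 1.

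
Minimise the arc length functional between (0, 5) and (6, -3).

Arc-length functional: J[y] = ∫ sqrt(1 + (y')^2) dx.
Lagrangian L = sqrt(1 + (y')^2) has no explicit y dependence, so ∂L/∂y = 0 and the Euler-Lagrange equation gives
    d/dx( y' / sqrt(1 + (y')^2) ) = 0  ⇒  y' / sqrt(1 + (y')^2) = const.
Hence y' is constant, so y(x) is affine.
Fitting the endpoints (0, 5) and (6, -3):
    slope m = ((-3) − 5) / (6 − 0) = -4/3,
    intercept c = 5 − m·0 = 5.
Extremal: y(x) = (-4/3) x + 5.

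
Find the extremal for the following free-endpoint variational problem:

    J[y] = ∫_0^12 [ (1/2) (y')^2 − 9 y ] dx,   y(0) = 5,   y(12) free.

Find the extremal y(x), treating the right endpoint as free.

The Lagrangian L = (1/2) (y')^2 − 9 y gives
    ∂L/∂y = −9,   ∂L/∂y' = y'.
Euler-Lagrange: d/dx(y') − (−9) = 0, i.e. y'' + 9 = 0, so
    y(x) = −(9/2) x^2 + C1 x + C2.
Fixed left endpoint y(0) = 5 ⇒ C2 = 5.
The right endpoint x = 12 is free, so the natural (transversality) condition is ∂L/∂y' |_{x=12} = 0, i.e. y'(12) = 0.
Compute y'(x) = −9 x + C1, so y'(12) = −108 + C1 = 0 ⇒ C1 = 108.
Therefore the extremal is
    y(x) = −(9/2) x^2 + 108 x + 5.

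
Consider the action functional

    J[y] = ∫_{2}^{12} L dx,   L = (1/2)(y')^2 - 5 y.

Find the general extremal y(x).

The Lagrangian is L = (1/2)(y')^2 - 5 y.
∂L/∂y = -5.
∂L/∂y' = y'.
The Euler-Lagrange equation d/dx(∂L/∂y') − ∂L/∂y = 0 becomes:
    y'' + 5 = 0
General solution: y(x) = -(5/2) x^2 + A x + B, where A and B are arbitrary constants fixed by the endpoint conditions.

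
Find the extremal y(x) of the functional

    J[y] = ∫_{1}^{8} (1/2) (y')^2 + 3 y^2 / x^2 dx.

The Lagrangian is L = (1/2) (y')^2 + 3 y^2 / x^2.
Compute ∂L/∂y = 6y/x^2, ∂L/∂y' = y'.
The Euler-Lagrange equation d/dx(∂L/∂y') − ∂L/∂y = 0 reduces to
    y'' − 6/x^2 · y = 0  (x > 0).
Its general solution is
    y(x) = A x^3 + B x^(-2),
with A, B fixed by the endpoint conditions.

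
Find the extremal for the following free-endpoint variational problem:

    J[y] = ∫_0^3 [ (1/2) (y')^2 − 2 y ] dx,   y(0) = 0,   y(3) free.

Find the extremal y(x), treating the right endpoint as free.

The Lagrangian L = (1/2) (y')^2 − 2 y gives
    ∂L/∂y = −2,   ∂L/∂y' = y'.
Euler-Lagrange: d/dx(y') − (−2) = 0, i.e. y'' + 2 = 0, so
    y(x) = −(2/2) x^2 + C1 x + C2.
Fixed left endpoint y(0) = 0 ⇒ C2 = 0.
The right endpoint x = 3 is free, so the natural (transversality) condition is ∂L/∂y' |_{x=3} = 0, i.e. y'(3) = 0.
Compute y'(x) = −2 x + C1, so y'(3) = −6 + C1 = 0 ⇒ C1 = 6.
Therefore the extremal is
    y(x) = −x^2 + 6 x.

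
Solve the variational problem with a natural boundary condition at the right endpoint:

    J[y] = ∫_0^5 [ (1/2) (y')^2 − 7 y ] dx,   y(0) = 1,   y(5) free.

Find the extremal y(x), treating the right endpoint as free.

The Lagrangian L = (1/2) (y')^2 − 7 y gives
    ∂L/∂y = −7,   ∂L/∂y' = y'.
Euler-Lagrange: d/dx(y') − (−7) = 0, i.e. y'' + 7 = 0, so
    y(x) = −(7/2) x^2 + C1 x + C2.
Fixed left endpoint y(0) = 1 ⇒ C2 = 1.
The right endpoint x = 5 is free, so the natural (transversality) condition is ∂L/∂y' |_{x=5} = 0, i.e. y'(5) = 0.
Compute y'(x) = −7 x + C1, so y'(5) = −35 + C1 = 0 ⇒ C1 = 35.
Therefore the extremal is
    y(x) = −(7/2) x^2 + 35 x + 1.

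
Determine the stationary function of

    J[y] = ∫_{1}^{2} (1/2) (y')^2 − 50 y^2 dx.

The Lagrangian is L = (1/2) (y')^2 − 50 y^2.
Compute ∂L/∂y = -100y, ∂L/∂y' = y'.
The Euler-Lagrange equation d/dx(∂L/∂y') − ∂L/∂y = 0 reduces to
    y'' + 100 y = 0.
Its general solution is
    y(x) = A sin(10x) + B cos(10x),
with A, B fixed by the endpoint conditions.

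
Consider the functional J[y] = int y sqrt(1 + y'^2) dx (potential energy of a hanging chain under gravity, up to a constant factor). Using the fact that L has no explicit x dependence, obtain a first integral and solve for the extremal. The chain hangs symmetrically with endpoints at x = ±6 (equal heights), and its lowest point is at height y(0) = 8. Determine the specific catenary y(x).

The Lagrangian L(y, y') = y sqrt(1 + y'^2) has no explicit x dependence, so the Beltrami identity applies:
    L − y' ∂L/∂y' = C.
Compute ∂L/∂y' = y · y' / sqrt(1 + y'^2). Then
    L − y' ∂L/∂y'
    = y sqrt(1 + y'^2) − y · y'^2 / sqrt(1 + y'^2)
    = y (1 + y'^2 − y'^2) / sqrt(1 + y'^2)
    = y / sqrt(1 + y'^2) = C.
Squaring gives y^2 = C^2 (1 + y'^2), i.e.
    y'^2 = y^2 / C^2 − 1.
Separating variables,
    dy / sqrt(y^2 − C^2) = dx / C,
and integrating gives arccosh(y / C) = (x − a)/C, so
    y(x) = C cosh((x − a)/C),
the catenary. The constants C and a are fixed by the two endpoint conditions (and, for the hanging-chain problem, the length constraint selects C).
Now fit the given data. The endpoints x = ±6 are symmetric at equal height, so the catenary is even about its minimum: a = 0 and y(x) = C cosh(x/C). The lowest point is y(0) = C cosh(0) = C, and we are told y(0) = 8, so C = 8. Therefore
    y(x) = 8 cosh(x/8),
and at the endpoints
    y(±6) = 8 cosh(6/8).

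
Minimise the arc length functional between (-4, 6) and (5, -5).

Arc-length functional: J[y] = ∫ sqrt(1 + (y')^2) dx.
Lagrangian L = sqrt(1 + (y')^2) has no explicit y dependence, so ∂L/∂y = 0 and the Euler-Lagrange equation gives
    d/dx( y' / sqrt(1 + (y')^2) ) = 0  ⇒  y' / sqrt(1 + (y')^2) = const.
Hence y' is constant, so y(x) is affine.
Fitting the endpoints (-4, 6) and (5, -5):
    slope m = ((-5) − 6) / (5 − (-4)) = -11/9,
    intercept c = 6 − m·(-4) = 10/9.
Extremal: y(x) = (-11/9) x + 10/9.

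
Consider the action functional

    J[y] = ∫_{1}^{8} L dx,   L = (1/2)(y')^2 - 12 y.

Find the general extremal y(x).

The Lagrangian is L = (1/2)(y')^2 - 12 y.
∂L/∂y = -12.
∂L/∂y' = y'.
The Euler-Lagrange equation d/dx(∂L/∂y') − ∂L/∂y = 0 becomes:
    y'' + 12 = 0
General solution: y(x) = -6 x^2 + A x + B, where A and B are arbitrary constants fixed by the endpoint conditions.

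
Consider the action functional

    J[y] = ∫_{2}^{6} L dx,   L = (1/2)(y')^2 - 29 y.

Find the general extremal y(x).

The Lagrangian is L = (1/2)(y')^2 - 29 y.
∂L/∂y = -29.
∂L/∂y' = y'.
The Euler-Lagrange equation d/dx(∂L/∂y') − ∂L/∂y = 0 becomes:
    y'' + 29 = 0
General solution: y(x) = -(29/2) x^2 + A x + B, where A and B are arbitrary constants fixed by the endpoint conditions.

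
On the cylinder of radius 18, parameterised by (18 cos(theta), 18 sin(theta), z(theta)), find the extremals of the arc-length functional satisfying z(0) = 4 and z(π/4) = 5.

Parameterise the cylinder of radius R = 18 as
    r(θ) = (18 cos θ, 18 sin θ, z(θ)).
The arc-length element is
    ds = sqrt(324 + (dz/dθ)^2) dθ,
so the Lagrangian is L = sqrt(324 + z'^2).
L depends on z' only, not on z or θ, so ∂L/∂z = 0 and
    ∂L/∂z' = z' / sqrt(324 + z'^2).
The Euler-Lagrange equation gives
    d/dθ( z' / sqrt(324 + z'^2) ) = 0,
so z' is constant. Integrating once:
    z(θ) = a θ + b,
a helix on the cylinder (a straight line when the cylinder is unrolled). The constants a, b are determined by the endpoint conditions.
With endpoint conditions z(0) = 4 and z(π/4) = 5: from z(0) = b we get b = 4, and a·π/4 + 4 = 5 gives a = 4/π, so
    z(θ) = (4/π) θ + 4.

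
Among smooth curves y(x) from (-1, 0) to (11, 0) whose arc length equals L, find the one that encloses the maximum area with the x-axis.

Set up the augmented Lagrangian using a multiplier λ for the length constraint:
    F(y, y') = y − λ sqrt(1 + y'^2).
F has no explicit x dependence, so the Beltrami identity yields a first integral
    F − y' ∂F/∂y' = C.
Compute ∂F/∂y' = −λ y' / sqrt(1 + y'^2). Then
    y − λ sqrt(1 + y'^2) + λ y'^2 / sqrt(1 + y'^2) = C
    ⇒  y − λ / sqrt(1 + y'^2) = C.
Solving for y' and integrating gives
    (x − a)^2 + (y − b)^2 = λ^2,
a circular arc of radius λ. The constants a, b are determined by the endpoint conditions y(-1) = y(11) = 0, and λ is fixed implicitly by the length constraint
    ∫_{-1}^{11} sqrt(1 + y'^2) dx = L.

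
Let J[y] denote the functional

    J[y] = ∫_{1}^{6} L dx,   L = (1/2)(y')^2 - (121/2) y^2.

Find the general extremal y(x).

The Lagrangian is L = (1/2)(y')^2 - (121/2) y^2.
∂L/∂y = -121y.
∂L/∂y' = y'.
The Euler-Lagrange equation d/dx(∂L/∂y') − ∂L/∂y = 0 becomes:
    y'' + 121 y = 0
General solution: y(x) = A sin(11x) + B cos(11x), where A and B are arbitrary constants fixed by the endpoint conditions.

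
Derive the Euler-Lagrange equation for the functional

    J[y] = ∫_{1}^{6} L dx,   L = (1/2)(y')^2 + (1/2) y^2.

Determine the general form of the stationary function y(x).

The Lagrangian is L = (1/2)(y')^2 + (1/2) y^2.
∂L/∂y = y.
∂L/∂y' = y'.
The Euler-Lagrange equation d/dx(∂L/∂y') − ∂L/∂y = 0 becomes:
    y'' - y = 0
General solution: y(x) = A e^x + B e^(-x), where A and B are arbitrary constants fixed by the endpoint conditions.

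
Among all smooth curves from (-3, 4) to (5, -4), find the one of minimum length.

Arc-length functional: J[y] = ∫ sqrt(1 + (y')^2) dx.
Lagrangian L = sqrt(1 + (y')^2) has no explicit y dependence, so ∂L/∂y = 0 and the Euler-Lagrange equation gives
    d/dx( y' / sqrt(1 + (y')^2) ) = 0  ⇒  y' / sqrt(1 + (y')^2) = const.
Hence y' is constant, so y(x) is affine.
Fitting the endpoints (-3, 4) and (5, -4):
    slope m = ((-4) − 4) / (5 − (-3)) = -1,
    intercept c = 4 − m·(-3) = 1.
Extremal: y(x) = -x + 1.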